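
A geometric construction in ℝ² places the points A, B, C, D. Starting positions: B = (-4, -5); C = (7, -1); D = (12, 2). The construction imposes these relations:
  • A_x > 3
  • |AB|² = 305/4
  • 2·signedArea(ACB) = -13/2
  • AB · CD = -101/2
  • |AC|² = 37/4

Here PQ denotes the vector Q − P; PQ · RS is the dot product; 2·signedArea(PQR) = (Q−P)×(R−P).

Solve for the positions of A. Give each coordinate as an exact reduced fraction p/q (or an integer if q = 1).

A = (4, -3/2)

1. A_x = 4  [AB · CD = -101/2 ∩ 2·signedArea(ACB) = -13/2]
2. A_y = -3/2  [AB · CD = -101/2 ∩ 2·signedArea(ACB) = -13/2]
   → A = (4, -3/2)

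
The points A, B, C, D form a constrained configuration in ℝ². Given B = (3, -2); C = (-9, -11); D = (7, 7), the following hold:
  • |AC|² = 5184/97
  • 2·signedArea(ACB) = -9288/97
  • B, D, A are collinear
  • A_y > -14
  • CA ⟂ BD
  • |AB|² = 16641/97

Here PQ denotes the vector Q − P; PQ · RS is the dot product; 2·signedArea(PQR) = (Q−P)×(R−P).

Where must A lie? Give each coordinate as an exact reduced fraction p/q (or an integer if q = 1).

A = (-225/97, -1355/97)

1. A_x = -225/97  [B, D, A are collinear ∩ CA ⟂ BD]
2. A_y = -1355/97  [B, D, A are collinear ∩ CA ⟂ BD]
   → A = (-225/97, -1355/97)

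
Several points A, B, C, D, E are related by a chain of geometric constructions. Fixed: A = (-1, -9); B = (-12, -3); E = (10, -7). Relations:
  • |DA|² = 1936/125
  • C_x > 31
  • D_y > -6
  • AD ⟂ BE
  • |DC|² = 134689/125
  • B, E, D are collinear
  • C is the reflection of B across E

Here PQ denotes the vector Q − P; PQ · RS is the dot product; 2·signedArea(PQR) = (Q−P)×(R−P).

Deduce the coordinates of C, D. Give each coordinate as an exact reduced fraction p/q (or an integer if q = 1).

1. C_x = 32  [C is the reflection of B across E]
2. C_y = -11  [C is the reflection of B across E]
   → C = (32, -11)
3. D_x = -37/125  [B, E, D are collinear ∩ AD ⟂ BE]
4. D_y = -641/125  [B, E, D are collinear ∩ AD ⟂ BE]
   → D = (-37/125, -641/125)

C = (32, -11)
D = (-37/125, -641/125)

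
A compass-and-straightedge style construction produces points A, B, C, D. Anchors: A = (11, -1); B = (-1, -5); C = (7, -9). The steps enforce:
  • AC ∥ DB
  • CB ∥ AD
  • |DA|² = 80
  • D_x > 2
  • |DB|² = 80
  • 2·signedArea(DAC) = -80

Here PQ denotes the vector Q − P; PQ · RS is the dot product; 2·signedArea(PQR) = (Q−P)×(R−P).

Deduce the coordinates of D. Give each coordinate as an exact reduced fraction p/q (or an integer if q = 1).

D = (3, 3)

1. D_x = 3  [AC ∥ DB ∩ CB ∥ AD]
2. D_y = 3  [AC ∥ DB ∩ CB ∥ AD]
   → D = (3, 3)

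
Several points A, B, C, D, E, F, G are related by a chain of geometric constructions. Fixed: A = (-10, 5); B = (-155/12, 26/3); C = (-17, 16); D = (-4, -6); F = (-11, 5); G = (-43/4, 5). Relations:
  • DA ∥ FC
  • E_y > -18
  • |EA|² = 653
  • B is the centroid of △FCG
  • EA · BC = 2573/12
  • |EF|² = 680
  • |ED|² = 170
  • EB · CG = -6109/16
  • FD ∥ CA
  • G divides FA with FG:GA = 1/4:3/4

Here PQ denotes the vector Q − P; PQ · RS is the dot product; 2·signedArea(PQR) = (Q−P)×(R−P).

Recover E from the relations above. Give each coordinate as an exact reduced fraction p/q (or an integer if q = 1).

1. E_x = 3  [EB · CG = -6109/16 ∩ EA · BC = 2573/12]
2. E_y = -17  [EB · CG = -6109/16 ∩ EA · BC = 2573/12]
   → E = (3, -17)

E = (3, -17)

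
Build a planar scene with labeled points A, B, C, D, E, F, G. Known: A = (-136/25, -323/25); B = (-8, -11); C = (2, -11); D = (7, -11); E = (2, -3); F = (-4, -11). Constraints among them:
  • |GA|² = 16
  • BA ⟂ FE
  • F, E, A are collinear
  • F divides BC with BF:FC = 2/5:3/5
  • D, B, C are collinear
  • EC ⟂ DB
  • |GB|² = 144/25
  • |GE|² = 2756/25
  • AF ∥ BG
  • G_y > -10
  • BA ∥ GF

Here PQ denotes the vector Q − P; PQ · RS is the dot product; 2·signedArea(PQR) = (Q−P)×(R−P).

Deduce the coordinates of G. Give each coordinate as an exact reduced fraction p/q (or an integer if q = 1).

G = (-164/25, -227/25)

1. G_x = -164/25  [BA ∥ GF ∩ AF ∥ BG]
2. G_y = -227/25  [BA ∥ GF ∩ AF ∥ BG]
   → G = (-164/25, -227/25)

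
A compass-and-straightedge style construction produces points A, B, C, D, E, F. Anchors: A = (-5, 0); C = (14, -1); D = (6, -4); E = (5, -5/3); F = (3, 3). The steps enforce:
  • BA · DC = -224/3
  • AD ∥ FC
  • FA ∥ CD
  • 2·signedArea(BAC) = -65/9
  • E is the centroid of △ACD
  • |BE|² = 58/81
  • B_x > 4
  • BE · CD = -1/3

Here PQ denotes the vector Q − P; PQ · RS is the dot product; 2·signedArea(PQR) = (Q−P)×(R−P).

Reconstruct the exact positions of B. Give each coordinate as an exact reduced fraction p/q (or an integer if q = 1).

B = (14/3, -8/9)

1. B_x = 14/3  [2·signedArea(BAC) = -65/9 ∩ BE · CD = -1/3]
2. B_y = -8/9  [2·signedArea(BAC) = -65/9 ∩ BE · CD = -1/3]
   → B = (14/3, -8/9)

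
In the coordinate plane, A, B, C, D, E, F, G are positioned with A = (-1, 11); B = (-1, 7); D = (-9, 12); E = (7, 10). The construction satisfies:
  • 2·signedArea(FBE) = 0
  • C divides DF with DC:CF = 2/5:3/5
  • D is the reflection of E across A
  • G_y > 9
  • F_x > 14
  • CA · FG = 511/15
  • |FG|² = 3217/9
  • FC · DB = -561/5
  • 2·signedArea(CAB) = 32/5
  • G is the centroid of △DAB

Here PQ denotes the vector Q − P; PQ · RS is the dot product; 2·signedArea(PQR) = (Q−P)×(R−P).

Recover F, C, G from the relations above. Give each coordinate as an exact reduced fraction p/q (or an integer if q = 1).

C = (3/5, 62/5)
F = (15, 13)
G = (-11/3, 10)

1. C_x = 3/5  [2·signedArea(CAB) = 32/5]
2. G_x = -11/3  [G is the centroid of △DAB]
3. G_y = 10  [G is the centroid of △DAB]
   → G = (-11/3, 10)
4. F_x = 15  [line -3·x + 8·y + -59 = 0 ∩ |FG|² = 3217/9]
5. F_y = 13  [line -3·x + 8·y + -59 = 0 ∩ |FG|² = 3217/9]
   → F = (15, 13)
6. C_x = 3/5  [C divides DF with DC:CF = 2/5:3/5]
7. C_y = 62/5  [C divides DF with DC:CF = 2/5:3/5]
   → C = (3/5, 62/5)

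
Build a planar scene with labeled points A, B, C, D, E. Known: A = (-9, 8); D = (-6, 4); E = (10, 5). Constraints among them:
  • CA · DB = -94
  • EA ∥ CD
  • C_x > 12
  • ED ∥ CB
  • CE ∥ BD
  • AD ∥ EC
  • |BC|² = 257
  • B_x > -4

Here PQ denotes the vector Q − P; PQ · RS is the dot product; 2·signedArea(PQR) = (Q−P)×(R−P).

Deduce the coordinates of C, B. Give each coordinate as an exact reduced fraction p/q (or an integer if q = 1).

B = (-3, 0)
C = (13, 1)

1. C_x = 13  [EA ∥ CD ∩ AD ∥ EC]
2. C_y = 1  [EA ∥ CD ∩ AD ∥ EC]
   → C = (13, 1)
3. B_x = -3  [CE ∥ BD ∩ ED ∥ CB]
4. B_y = 0  [CE ∥ BD ∩ ED ∥ CB]
   → B = (-3, 0)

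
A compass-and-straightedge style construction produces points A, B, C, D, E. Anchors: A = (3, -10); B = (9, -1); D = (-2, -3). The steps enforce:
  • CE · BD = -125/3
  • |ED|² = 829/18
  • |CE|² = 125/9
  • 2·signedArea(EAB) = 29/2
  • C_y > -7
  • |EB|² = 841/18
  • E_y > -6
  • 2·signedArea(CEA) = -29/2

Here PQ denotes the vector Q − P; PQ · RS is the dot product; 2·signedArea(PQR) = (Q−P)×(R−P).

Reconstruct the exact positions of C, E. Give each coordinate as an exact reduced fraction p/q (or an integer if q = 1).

1. E_x = 25/6  [line -9·x + 6·y + 145/2 = 0 ∩ |ED|² = 829/18]
2. E_y = -35/6  [line -9·x + 6·y + 145/2 = 0 ∩ |ED|² = 829/18]
   → E = (25/6, -35/6)
3. C_x = 1/2  [2·signedArea(CEA) = -29/2 ∩ CE · BD = -125/3]
4. C_y = -13/2  [2·signedArea(CEA) = -29/2 ∩ CE · BD = -125/3]
   → C = (1/2, -13/2)

C = (1/2, -13/2)
E = (25/6, -35/6)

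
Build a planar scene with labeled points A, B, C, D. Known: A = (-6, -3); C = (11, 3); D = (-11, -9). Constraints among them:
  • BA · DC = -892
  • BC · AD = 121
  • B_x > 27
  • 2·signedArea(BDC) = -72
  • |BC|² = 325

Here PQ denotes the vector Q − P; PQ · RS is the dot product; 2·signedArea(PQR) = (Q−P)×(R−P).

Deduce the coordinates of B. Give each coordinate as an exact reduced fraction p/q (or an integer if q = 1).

B = (28, 9)

1. B_x = 28  [2·signedArea(BDC) = -72 ∩ BA · DC = -892]
2. B_y = 9  [2·signedArea(BDC) = -72 ∩ BA · DC = -892]
   → B = (28, 9)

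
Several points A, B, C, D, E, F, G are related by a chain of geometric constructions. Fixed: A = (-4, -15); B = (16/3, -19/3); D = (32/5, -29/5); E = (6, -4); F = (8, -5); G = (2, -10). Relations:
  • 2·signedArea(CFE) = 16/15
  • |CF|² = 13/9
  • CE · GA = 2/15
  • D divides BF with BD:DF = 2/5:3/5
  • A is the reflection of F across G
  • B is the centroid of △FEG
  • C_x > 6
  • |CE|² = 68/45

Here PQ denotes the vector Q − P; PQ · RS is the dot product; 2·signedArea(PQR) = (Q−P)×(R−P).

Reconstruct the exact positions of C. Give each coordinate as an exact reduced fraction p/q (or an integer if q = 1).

C = (34/5, -74/15)

1. C_x = 34/5  [CE · GA = 2/15 ∩ 2·signedArea(CFE) = 16/15]
2. C_y = -74/15  [CE · GA = 2/15 ∩ 2·signedArea(CFE) = 16/15]
   → C = (34/5, -74/15)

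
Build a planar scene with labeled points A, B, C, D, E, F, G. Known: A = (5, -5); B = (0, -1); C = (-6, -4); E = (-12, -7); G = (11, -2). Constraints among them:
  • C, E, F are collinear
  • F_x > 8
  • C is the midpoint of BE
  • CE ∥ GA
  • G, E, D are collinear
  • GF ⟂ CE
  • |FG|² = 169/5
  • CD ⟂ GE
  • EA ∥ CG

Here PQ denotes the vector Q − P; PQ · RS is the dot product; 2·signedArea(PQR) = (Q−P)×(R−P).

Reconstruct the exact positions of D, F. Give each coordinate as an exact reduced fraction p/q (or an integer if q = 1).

1. D_x = -3129/554  [G, E, D are collinear ∩ CD ⟂ GE]
2. D_y = -3113/554  [G, E, D are collinear ∩ CD ⟂ GE]
   → D = (-3129/554, -3113/554)
3. F_x = 42/5  [C, E, F are collinear ∩ GF ⟂ CE]
4. F_y = 16/5  [C, E, F are collinear ∩ GF ⟂ CE]
   → F = (42/5, 16/5)

D = (-3129/554, -3113/554)
F = (42/5, 16/5)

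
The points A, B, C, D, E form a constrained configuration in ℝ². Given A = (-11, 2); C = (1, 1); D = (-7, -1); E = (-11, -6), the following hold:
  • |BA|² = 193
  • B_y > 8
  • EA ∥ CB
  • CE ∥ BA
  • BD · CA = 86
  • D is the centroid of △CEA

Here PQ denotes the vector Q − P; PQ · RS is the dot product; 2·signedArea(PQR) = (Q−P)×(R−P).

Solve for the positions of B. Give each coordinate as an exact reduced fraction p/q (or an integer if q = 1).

1. B_x = 1  [CE ∥ BA ∩ EA ∥ CB]
2. B_y = 9  [CE ∥ BA ∩ EA ∥ CB]
   → B = (1, 9)

B = (1, 9)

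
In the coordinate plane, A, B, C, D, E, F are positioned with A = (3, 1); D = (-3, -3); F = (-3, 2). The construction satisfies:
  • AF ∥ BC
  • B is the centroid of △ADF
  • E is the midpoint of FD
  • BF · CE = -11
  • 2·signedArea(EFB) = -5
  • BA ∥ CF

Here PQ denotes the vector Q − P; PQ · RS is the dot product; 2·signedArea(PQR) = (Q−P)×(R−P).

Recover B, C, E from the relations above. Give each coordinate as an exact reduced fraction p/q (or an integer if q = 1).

1. B_x = -1  [B is the centroid of △ADF]
2. B_y = 0  [B is the centroid of △ADF]
   → B = (-1, 0)
3. C_x = -7  [BA ∥ CF ∩ AF ∥ BC]
4. C_y = 1  [BA ∥ CF ∩ AF ∥ BC]
   → C = (-7, 1)
5. E_x = -3  [E is the midpoint of FD]
6. E_y = -1/2  [E is the midpoint of FD]
   → E = (-3, -1/2)

B = (-1, 0)
C = (-7, 1)
E = (-3, -1/2)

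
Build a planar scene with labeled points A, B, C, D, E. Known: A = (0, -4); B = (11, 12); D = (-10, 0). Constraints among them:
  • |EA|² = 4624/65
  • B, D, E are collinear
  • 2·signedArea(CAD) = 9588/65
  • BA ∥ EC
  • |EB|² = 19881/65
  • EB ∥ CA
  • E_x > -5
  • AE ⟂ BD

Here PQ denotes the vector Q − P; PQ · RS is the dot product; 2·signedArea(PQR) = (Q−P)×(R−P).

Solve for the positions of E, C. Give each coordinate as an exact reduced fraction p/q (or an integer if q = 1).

C = (-987/65, -824/65)
E = (-272/65, 216/65)

1. E_x = -272/65  [B, D, E are collinear ∩ AE ⟂ BD]
2. E_y = 216/65  [B, D, E are collinear ∩ AE ⟂ BD]
   → E = (-272/65, 216/65)
3. C_x = -987/65  [EB ∥ CA ∩ BA ∥ EC]
4. C_y = -824/65  [EB ∥ CA ∩ BA ∥ EC]
   → C = (-987/65, -824/65)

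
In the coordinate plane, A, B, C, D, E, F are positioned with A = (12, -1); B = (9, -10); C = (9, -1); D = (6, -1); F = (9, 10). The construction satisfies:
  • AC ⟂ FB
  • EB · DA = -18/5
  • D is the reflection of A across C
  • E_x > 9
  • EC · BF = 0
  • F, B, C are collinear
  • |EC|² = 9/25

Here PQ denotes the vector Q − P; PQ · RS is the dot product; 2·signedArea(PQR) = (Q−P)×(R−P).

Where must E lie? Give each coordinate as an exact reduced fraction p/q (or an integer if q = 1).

1. E_x = 48/5  [EC · BF = 0 ∩ EB · DA = -18/5]
2. E_y = -1  [EC · BF = 0 ∩ EB · DA = -18/5]
   → E = (48/5, -1)

E = (48/5, -1)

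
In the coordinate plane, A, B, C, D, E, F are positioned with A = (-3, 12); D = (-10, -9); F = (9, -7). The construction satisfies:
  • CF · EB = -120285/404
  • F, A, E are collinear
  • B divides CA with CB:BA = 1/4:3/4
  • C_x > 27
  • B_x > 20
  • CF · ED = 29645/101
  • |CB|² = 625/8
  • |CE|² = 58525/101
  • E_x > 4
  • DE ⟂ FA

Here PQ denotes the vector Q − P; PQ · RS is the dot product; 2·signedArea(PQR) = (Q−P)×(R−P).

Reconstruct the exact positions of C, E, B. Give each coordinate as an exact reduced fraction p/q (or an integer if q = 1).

1. E_x = 453/101  [F, A, E are collinear ∩ DE ⟂ FA]
2. E_y = 15/101  [F, A, E are collinear ∩ DE ⟂ FA]
   → E = (453/101, 15/101)
3. C_x = 28  [line 1463/101·x + 924/101·y + -36344/101 = 0 ∩ |CE|² = 58525/101]
4. C_y = -5  [line 1463/101·x + 924/101·y + -36344/101 = 0 ∩ |CE|² = 58525/101]
   → C = (28, -5)
5. B_x = 81/4  [B divides CA with CB:BA = 1/4:3/4]
6. B_y = -3/4  [B divides CA with CB:BA = 1/4:3/4]
   → B = (81/4, -3/4)

B = (81/4, -3/4)
C = (28, -5)
E = (453/101, 15/101)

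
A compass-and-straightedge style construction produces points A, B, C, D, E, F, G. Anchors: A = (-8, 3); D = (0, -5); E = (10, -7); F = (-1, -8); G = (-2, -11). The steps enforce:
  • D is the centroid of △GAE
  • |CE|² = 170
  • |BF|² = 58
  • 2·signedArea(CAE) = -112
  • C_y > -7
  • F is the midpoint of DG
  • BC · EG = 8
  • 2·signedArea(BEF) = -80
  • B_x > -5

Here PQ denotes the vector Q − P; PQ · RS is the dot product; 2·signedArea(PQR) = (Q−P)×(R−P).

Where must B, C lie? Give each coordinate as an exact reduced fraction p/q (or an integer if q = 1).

1. C_x = -3  [line 10·x + 18·y + 138 = 0 ∩ |CE|² = 170]
2. C_y = -6  [line 10·x + 18·y + 138 = 0 ∩ |CE|² = 170]
   → C = (-3, -6)
3. B_x = -4  [BC · EG = 8 ∩ 2·signedArea(BEF) = -80]
4. B_y = -1  [BC · EG = 8 ∩ 2·signedArea(BEF) = -80]
   → B = (-4, -1)

B = (-4, -1)
C = (-3, -6)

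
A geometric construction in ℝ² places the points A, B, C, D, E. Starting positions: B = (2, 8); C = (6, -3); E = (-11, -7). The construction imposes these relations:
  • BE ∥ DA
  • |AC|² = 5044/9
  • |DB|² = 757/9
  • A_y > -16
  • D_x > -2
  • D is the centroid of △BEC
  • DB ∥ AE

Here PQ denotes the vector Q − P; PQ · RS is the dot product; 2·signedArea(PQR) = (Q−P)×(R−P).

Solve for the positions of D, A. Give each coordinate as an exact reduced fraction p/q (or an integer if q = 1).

1. D_x = -1  [D is the centroid of △BEC]
2. D_y = -2/3  [D is the centroid of △BEC]
   → D = (-1, -2/3)
3. A_x = -14  [DB ∥ AE ∩ BE ∥ DA]
4. A_y = -47/3  [DB ∥ AE ∩ BE ∥ DA]
   → A = (-14, -47/3)

A = (-14, -47/3)
D = (-1, -2/3)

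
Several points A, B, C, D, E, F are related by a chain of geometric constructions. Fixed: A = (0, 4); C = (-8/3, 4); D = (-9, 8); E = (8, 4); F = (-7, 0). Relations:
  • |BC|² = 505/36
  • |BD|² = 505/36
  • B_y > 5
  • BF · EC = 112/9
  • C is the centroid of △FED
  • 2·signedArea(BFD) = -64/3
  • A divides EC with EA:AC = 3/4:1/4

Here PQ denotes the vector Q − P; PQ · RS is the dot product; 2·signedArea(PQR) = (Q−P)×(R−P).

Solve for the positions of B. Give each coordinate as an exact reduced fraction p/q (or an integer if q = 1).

B = (-35/6, 6)

1. B_x = -35/6  [2·signedArea(BFD) = -64/3 ∩ BF · EC = 112/9]
2. B_y = 6  [2·signedArea(BFD) = -64/3 ∩ BF · EC = 112/9]
   → B = (-35/6, 6)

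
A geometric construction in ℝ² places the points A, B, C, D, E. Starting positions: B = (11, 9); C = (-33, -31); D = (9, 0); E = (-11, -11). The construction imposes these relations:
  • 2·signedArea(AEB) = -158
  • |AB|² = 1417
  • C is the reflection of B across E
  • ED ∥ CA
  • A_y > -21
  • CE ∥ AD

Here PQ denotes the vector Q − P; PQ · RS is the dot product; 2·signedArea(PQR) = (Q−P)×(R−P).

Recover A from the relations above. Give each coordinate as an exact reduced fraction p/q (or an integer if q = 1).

1. A_x = -13  [CE ∥ AD ∩ ED ∥ CA]
2. A_y = -20  [CE ∥ AD ∩ ED ∥ CA]
   → A = (-13, -20)

A = (-13, -20)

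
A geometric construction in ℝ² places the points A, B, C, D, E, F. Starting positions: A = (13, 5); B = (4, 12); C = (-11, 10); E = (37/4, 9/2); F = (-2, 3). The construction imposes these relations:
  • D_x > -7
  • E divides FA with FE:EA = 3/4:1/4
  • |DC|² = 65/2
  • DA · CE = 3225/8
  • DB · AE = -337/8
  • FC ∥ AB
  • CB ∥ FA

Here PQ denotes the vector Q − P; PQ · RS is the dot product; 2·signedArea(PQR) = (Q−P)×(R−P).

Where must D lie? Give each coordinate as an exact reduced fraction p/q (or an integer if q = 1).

1. D_x = -13/2  [DB · AE = -337/8 ∩ DA · CE = 3225/8]
2. D_y = 13/2  [DB · AE = -337/8 ∩ DA · CE = 3225/8]
   → D = (-13/2, 13/2)

D = (-13/2, 13/2)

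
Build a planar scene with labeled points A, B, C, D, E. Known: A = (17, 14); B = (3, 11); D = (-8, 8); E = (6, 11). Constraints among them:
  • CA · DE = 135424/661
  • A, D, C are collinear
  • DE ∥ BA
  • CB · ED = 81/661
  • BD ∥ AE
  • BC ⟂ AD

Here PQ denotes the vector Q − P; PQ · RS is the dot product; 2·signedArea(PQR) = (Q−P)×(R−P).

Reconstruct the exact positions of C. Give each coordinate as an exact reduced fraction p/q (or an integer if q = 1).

1. C_x = 2037/661  [A, D, C are collinear ∩ BC ⟂ AD]
2. C_y = 7046/661  [A, D, C are collinear ∩ BC ⟂ AD]
   → C = (2037/661, 7046/661)

C = (2037/661, 7046/661)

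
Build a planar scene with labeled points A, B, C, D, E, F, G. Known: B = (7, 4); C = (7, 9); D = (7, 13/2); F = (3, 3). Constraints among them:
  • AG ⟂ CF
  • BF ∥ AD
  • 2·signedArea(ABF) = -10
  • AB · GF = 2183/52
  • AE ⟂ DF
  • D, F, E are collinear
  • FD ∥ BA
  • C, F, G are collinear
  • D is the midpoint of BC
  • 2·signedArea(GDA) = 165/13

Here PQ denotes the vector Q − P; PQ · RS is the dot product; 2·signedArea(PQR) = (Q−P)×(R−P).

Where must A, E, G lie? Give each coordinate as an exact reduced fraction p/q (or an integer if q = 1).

1. A_x = 11  [BF ∥ AD ∩ FD ∥ BA]
2. A_y = 15/2  [BF ∥ AD ∩ FD ∥ BA]
   → A = (11, 15/2)
3. E_x = 1103/113  [D, F, E are collinear ∩ AE ⟂ DF]
4. E_y = 2015/226  [D, F, E are collinear ∩ AE ⟂ DF]
   → E = (1103/113, 2015/226)
5. G_x = 98/13  [C, F, G are collinear ∩ AG ⟂ CF]
6. G_y = 255/26  [C, F, G are collinear ∩ AG ⟂ CF]
   → G = (98/13, 255/26)

A = (11, 15/2)
E = (1103/113, 2015/226)
G = (98/13, 255/26)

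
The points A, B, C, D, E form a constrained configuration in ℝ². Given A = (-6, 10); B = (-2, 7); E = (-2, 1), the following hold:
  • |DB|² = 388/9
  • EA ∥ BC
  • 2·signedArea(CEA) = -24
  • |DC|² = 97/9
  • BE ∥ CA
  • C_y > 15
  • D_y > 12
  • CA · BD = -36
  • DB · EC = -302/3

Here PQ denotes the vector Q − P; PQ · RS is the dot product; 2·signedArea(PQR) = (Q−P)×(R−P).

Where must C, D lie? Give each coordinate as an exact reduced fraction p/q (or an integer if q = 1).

C = (-6, 16)
D = (-14/3, 13)

1. C_x = -6  [BE ∥ CA ∩ EA ∥ BC]
2. C_y = 16  [BE ∥ CA ∩ EA ∥ BC]
   → C = (-6, 16)
3. D_x = -14/3  [DB · EC = -302/3 ∩ CA · BD = -36]
4. D_y = 13  [DB · EC = -302/3 ∩ CA · BD = -36]
   → D = (-14/3, 13)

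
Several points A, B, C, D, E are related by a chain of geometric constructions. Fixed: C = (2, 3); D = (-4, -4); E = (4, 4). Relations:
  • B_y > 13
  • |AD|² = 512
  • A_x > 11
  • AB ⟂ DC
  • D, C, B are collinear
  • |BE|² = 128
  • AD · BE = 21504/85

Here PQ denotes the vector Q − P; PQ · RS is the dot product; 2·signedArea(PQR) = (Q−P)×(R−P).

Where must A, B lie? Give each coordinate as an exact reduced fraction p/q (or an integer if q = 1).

1. B_x = 908/85  [line -7·x + 6·y + -4 = 0 ∩ |BE|² = 128]
2. B_y = 1116/85  [line -7·x + 6·y + -4 = 0 ∩ |BE|² = 128]
   → B = (908/85, 1116/85)
3. A_x = 12  [AD · BE = 21504/85 ∩ AB ⟂ DC]
4. A_y = 12  [AD · BE = 21504/85 ∩ AB ⟂ DC]
   → A = (12, 12)

A = (12, 12)
B = (908/85, 1116/85)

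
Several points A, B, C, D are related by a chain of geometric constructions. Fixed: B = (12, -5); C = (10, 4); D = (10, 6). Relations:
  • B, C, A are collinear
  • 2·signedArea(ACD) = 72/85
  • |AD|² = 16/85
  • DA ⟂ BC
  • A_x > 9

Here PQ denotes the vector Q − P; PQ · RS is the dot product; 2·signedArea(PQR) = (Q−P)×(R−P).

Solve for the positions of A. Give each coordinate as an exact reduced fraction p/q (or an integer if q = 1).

1. A_x = 814/85  [B, C, A are collinear ∩ DA ⟂ BC]
2. A_y = 502/85  [B, C, A are collinear ∩ DA ⟂ BC]
   → A = (814/85, 502/85)

A = (814/85, 502/85)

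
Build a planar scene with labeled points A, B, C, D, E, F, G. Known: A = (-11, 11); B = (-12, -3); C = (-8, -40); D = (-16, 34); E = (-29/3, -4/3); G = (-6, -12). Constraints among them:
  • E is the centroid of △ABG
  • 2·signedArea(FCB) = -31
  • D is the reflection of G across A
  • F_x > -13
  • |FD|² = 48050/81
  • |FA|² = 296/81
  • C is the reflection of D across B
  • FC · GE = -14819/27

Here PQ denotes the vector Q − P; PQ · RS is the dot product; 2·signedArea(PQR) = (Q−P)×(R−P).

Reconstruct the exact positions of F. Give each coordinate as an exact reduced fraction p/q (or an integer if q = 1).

F = (-113/9, 89/9)

1. F_x = -113/9  [FC · GE = -14819/27 ∩ 2·signedArea(FCB) = -31]
2. F_y = 89/9  [FC · GE = -14819/27 ∩ 2·signedArea(FCB) = -31]
   → F = (-113/9, 89/9)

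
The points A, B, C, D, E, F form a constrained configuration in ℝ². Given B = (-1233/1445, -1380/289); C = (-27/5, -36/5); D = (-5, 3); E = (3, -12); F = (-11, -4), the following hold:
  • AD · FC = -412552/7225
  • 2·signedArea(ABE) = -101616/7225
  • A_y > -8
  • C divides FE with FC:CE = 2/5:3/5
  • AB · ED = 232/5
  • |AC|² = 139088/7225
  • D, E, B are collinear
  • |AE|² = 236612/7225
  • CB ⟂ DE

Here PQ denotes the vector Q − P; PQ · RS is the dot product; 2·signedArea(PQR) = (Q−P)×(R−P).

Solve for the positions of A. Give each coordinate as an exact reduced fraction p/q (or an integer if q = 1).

1. A_x = -1567/1445  [AD · FC = -412552/7225 ∩ AB · ED = 232/5]
2. A_y = -11548/1445  [AD · FC = -412552/7225 ∩ AB · ED = 232/5]
   → A = (-1567/1445, -11548/1445)

A = (-1567/1445, -11548/1445)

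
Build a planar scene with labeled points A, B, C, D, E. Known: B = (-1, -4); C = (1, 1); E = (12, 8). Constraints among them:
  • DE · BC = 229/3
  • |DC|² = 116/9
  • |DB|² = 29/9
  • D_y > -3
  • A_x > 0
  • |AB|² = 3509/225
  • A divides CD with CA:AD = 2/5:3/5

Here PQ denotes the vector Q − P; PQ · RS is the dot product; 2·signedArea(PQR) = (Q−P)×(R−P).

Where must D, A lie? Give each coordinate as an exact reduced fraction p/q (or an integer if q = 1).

A = (7/15, -1/3)
D = (-1/3, -7/3)

1. D_x = -1/3  [line -2·x + -5·y + -37/3 = 0 ∩ |DB|² = 29/9]
2. D_y = -7/3  [line -2·x + -5·y + -37/3 = 0 ∩ |DB|² = 29/9]
   → D = (-1/3, -7/3)
3. A_x = 7/15  [A divides CD with CA:AD = 2/5:3/5]
4. A_y = -1/3  [A divides CD with CA:AD = 2/5:3/5]
   → A = (7/15, -1/3)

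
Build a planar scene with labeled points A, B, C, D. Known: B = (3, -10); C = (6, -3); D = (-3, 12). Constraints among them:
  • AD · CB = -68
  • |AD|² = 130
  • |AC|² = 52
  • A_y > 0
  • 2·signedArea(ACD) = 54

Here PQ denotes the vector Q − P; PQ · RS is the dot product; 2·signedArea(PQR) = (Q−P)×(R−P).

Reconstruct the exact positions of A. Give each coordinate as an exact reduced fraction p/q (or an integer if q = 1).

A = (0, 1)

1. A_x = 0  [2·signedArea(ACD) = 54 ∩ AD · CB = -68]
2. A_y = 1  [2·signedArea(ACD) = 54 ∩ AD · CB = -68]
   → A = (0, 1)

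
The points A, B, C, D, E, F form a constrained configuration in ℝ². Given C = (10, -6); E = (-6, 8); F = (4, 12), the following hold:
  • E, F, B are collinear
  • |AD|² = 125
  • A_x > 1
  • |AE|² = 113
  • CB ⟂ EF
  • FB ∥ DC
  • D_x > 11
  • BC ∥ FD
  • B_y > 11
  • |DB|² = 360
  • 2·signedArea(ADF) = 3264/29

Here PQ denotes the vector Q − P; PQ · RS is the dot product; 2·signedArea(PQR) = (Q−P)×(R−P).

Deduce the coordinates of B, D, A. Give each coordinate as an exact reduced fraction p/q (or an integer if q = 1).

A = (2, 1)
B = (86/29, 336/29)
D = (320/29, -162/29)

1. B_x = 86/29  [E, F, B are collinear ∩ CB ⟂ EF]
2. B_y = 336/29  [E, F, B are collinear ∩ CB ⟂ EF]
   → B = (86/29, 336/29)
3. D_x = 320/29  [FB ∥ DC ∩ BC ∥ FD]
4. D_y = -162/29  [FB ∥ DC ∩ BC ∥ FD]
   → D = (320/29, -162/29)
5. A_x = 2  [line -510/29·x + -204/29·y + 1224/29 = 0 ∩ |AE|² = 113]
6. A_y = 1  [line -510/29·x + -204/29·y + 1224/29 = 0 ∩ |AE|² = 113]
   → A = (2, 1)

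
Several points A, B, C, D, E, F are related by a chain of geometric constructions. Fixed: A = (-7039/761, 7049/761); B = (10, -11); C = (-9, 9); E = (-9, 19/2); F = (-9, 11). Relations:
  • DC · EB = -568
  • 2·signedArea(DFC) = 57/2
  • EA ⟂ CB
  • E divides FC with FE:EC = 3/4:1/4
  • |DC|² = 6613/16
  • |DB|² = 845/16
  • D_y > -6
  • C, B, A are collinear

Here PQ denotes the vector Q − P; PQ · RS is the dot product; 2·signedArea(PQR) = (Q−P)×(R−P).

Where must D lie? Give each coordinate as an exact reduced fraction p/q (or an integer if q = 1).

D = (21/4, -11/2)

1. D_x = 21/4  [2·signedArea(DFC) = 57/2 ∩ DC · EB = -568]
2. D_y = -11/2  [2·signedArea(DFC) = 57/2 ∩ DC · EB = -568]
   → D = (21/4, -11/2)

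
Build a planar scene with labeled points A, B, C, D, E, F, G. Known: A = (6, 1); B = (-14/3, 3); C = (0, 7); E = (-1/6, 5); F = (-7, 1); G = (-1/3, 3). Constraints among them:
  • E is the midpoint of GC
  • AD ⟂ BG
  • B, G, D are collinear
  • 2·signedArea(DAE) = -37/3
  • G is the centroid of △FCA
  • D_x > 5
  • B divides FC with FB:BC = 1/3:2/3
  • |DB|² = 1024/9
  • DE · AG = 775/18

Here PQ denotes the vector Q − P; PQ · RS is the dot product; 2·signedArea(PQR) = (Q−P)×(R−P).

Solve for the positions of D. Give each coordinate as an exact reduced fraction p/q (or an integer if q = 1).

1. D_x = 6  [B, G, D are collinear ∩ AD ⟂ BG]
2. D_y = 3  [B, G, D are collinear ∩ AD ⟂ BG]
   → D = (6, 3)

D = (6, 3)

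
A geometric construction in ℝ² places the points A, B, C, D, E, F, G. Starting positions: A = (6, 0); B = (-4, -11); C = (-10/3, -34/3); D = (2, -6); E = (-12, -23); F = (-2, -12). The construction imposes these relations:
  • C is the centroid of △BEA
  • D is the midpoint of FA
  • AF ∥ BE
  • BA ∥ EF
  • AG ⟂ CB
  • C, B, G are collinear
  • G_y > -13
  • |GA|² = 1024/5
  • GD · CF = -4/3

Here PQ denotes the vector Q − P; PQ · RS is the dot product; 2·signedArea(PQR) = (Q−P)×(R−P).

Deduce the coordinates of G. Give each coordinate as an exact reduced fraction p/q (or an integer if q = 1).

G = (-2/5, -64/5)

1. G_x = -2/5  [C, B, G are collinear ∩ AG ⟂ CB]
2. G_y = -64/5  [C, B, G are collinear ∩ AG ⟂ CB]
   → G = (-2/5, -64/5)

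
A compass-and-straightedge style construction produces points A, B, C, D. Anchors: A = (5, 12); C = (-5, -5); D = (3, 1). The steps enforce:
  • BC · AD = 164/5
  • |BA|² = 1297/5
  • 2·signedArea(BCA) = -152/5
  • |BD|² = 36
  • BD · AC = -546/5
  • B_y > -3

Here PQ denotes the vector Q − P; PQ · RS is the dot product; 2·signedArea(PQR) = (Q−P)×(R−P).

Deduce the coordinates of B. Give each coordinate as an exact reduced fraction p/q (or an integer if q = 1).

B = (-9/5, -13/5)

1. B_x = -9/5  [2·signedArea(BCA) = -152/5 ∩ BC · AD = 164/5]
2. B_y = -13/5  [2·signedArea(BCA) = -152/5 ∩ BC · AD = 164/5]
   → B = (-9/5, -13/5)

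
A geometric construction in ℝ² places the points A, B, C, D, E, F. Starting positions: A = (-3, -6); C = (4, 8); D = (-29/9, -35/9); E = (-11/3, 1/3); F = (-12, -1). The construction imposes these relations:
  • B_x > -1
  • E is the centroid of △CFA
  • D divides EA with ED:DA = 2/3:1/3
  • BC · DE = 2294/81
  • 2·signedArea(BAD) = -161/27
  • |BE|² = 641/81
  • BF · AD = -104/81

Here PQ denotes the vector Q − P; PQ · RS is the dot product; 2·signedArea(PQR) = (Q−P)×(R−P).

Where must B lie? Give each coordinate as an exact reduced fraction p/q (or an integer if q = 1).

B = (-8/9, 7/9)

1. B_x = -8/9  [BC · DE = 2294/81 ∩ 2·signedArea(BAD) = -161/27]
2. B_y = 7/9  [BC · DE = 2294/81 ∩ 2·signedArea(BAD) = -161/27]
   → B = (-8/9, 7/9)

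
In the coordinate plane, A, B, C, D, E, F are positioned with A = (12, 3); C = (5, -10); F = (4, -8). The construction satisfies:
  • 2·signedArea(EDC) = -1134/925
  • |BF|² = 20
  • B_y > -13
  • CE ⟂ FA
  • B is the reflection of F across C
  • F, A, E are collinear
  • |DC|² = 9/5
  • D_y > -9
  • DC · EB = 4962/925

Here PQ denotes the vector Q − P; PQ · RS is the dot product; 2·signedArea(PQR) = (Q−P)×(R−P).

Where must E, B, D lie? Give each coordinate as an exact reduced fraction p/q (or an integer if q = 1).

B = (6, -12)
D = (22/5, -44/5)
E = (628/185, -1634/185)

1. E_x = 628/185  [F, A, E are collinear ∩ CE ⟂ FA]
2. E_y = -1634/185  [F, A, E are collinear ∩ CE ⟂ FA]
   → E = (628/185, -1634/185)
3. B_x = 6  [B is the reflection of F across C]
4. B_y = -12  [B is the reflection of F across C]
   → B = (6, -12)
5. D_x = 22/5  [DC · EB = 4962/925 ∩ 2·signedArea(EDC) = -1134/925]
6. D_y = -44/5  [DC · EB = 4962/925 ∩ 2·signedArea(EDC) = -1134/925]
   → D = (22/5, -44/5)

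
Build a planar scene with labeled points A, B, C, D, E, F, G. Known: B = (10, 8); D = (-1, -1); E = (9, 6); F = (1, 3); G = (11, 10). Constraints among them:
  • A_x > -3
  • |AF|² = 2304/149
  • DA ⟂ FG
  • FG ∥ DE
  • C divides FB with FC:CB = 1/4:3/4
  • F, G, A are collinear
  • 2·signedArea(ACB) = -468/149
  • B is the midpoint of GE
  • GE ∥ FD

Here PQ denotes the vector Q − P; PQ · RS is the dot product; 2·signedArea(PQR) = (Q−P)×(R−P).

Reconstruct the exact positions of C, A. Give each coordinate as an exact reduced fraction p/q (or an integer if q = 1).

A = (-331/149, 111/149)
C = (13/4, 17/4)

1. C_x = 13/4  [C divides FB with FC:CB = 1/4:3/4]
2. C_y = 17/4  [C divides FB with FC:CB = 1/4:3/4]
   → C = (13/4, 17/4)
3. A_x = -331/149  [F, G, A are collinear ∩ DA ⟂ FG]
4. A_y = 111/149  [F, G, A are collinear ∩ DA ⟂ FG]
   → A = (-331/149, 111/149)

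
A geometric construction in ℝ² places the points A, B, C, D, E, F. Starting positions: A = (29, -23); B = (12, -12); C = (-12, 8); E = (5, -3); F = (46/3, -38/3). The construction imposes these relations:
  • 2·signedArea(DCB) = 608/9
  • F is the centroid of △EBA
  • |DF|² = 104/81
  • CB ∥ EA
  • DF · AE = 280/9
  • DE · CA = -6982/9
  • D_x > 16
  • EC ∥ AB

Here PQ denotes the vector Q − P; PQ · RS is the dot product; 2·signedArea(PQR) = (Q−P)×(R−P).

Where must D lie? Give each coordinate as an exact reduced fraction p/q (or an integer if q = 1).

D = (148/9, -116/9)

1. D_x = 148/9  [DE · CA = -6982/9 ∩ DF · AE = 280/9]
2. D_y = -116/9  [DE · CA = -6982/9 ∩ DF · AE = 280/9]
   → D = (148/9, -116/9)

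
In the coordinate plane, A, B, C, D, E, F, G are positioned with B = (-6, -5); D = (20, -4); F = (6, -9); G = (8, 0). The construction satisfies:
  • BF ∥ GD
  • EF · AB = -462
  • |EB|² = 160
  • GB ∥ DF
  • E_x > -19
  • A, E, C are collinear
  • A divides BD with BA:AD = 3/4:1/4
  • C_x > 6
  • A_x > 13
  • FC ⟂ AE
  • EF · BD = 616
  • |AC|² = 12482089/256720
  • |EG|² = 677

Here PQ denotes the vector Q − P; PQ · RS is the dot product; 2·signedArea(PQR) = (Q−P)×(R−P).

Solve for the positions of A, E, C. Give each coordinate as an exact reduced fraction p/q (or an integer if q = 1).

1. A_x = 27/2  [A divides BD with BA:AD = 3/4:1/4]
2. A_y = -17/4  [A divides BD with BA:AD = 3/4:1/4]
   → A = (27/2, -17/4)
3. E_x = -18  [line 39/2·x + 3/4·y + 1407/4 = 0 ∩ |EG|² = 677]
4. E_y = -1  [line 39/2·x + 3/4·y + 1407/4 = 0 ∩ |EG|² = 677]
   → E = (-18, -1)
5. C_x = 105318/16045  [A, E, C are collinear ∩ FC ⟂ AE]
6. C_y = -56709/16045  [A, E, C are collinear ∩ FC ⟂ AE]
   → C = (105318/16045, -56709/16045)

A = (27/2, -17/4)
C = (105318/16045, -56709/16045)
E = (-18, -1)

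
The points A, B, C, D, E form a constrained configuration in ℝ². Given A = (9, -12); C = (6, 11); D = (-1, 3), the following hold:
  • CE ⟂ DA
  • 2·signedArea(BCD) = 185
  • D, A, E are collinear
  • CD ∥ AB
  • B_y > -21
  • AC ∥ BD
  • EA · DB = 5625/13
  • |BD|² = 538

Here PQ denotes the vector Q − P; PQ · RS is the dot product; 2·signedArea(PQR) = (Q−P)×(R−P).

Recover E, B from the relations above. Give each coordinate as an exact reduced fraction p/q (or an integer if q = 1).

1. E_x = -33/13  [D, A, E are collinear ∩ CE ⟂ DA]
2. E_y = 69/13  [D, A, E are collinear ∩ CE ⟂ DA]
   → E = (-33/13, 69/13)
3. B_x = 2  [AC ∥ BD ∩ CD ∥ AB]
4. B_y = -20  [AC ∥ BD ∩ CD ∥ AB]
   → B = (2, -20)

B = (2, -20)
E = (-33/13, 69/13)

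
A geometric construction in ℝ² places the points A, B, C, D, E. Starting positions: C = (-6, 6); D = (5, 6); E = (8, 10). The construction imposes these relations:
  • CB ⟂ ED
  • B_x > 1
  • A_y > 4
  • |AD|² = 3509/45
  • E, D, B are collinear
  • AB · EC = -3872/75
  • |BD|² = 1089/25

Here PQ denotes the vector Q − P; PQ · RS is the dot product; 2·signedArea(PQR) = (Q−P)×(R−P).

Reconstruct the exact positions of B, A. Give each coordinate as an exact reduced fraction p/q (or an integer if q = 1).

1. B_x = 26/25  [E, D, B are collinear ∩ CB ⟂ ED]
2. B_y = 18/25  [E, D, B are collinear ∩ CB ⟂ ED]
   → B = (26/25, 18/25)
3. A_x = -274/75  [line 14·x + 4·y + 2564/75 = 0 ∩ |AD|² = 3509/45]
4. A_y = 106/25  [line 14·x + 4·y + 2564/75 = 0 ∩ |AD|² = 3509/45]
   → A = (-274/75, 106/25)

A = (-274/75, 106/25)
B = (26/25, 18/25)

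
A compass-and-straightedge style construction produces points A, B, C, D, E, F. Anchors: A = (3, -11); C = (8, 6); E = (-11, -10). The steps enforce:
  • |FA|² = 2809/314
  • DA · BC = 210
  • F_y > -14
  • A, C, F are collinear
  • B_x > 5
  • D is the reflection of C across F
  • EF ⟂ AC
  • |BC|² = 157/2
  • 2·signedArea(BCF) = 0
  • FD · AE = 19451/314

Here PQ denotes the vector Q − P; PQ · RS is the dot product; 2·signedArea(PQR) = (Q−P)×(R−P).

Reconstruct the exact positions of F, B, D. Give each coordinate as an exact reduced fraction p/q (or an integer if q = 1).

1. F_x = 677/314  [A, C, F are collinear ∩ EF ⟂ AC]
2. F_y = -4355/314  [A, C, F are collinear ∩ EF ⟂ AC]
   → F = (677/314, -4355/314)
3. D_x = -579/157  [D is the reflection of C across F]
4. D_y = -5297/157  [D is the reflection of C across F]
   → D = (-579/157, -5297/157)
5. B_x = 11/2  [2·signedArea(BCF) = 0 ∩ DA · BC = 210]
6. B_y = -5/2  [2·signedArea(BCF) = 0 ∩ DA · BC = 210]
   → B = (11/2, -5/2)

B = (11/2, -5/2)
D = (-579/157, -5297/157)
F = (677/314, -4355/314)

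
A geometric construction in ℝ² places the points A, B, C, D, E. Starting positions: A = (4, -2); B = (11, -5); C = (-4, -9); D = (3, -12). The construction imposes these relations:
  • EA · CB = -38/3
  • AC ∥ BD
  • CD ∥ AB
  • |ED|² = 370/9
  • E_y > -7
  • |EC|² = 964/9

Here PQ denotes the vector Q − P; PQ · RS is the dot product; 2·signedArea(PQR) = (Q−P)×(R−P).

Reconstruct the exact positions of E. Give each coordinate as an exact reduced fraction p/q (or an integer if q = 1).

1. E_x = 6  [line -15·x + -4·y + 194/3 = 0 ∩ |EC|² = 964/9]
2. E_y = -19/3  [line -15·x + -4·y + 194/3 = 0 ∩ |EC|² = 964/9]
   → E = (6, -19/3)

E = (6, -19/3)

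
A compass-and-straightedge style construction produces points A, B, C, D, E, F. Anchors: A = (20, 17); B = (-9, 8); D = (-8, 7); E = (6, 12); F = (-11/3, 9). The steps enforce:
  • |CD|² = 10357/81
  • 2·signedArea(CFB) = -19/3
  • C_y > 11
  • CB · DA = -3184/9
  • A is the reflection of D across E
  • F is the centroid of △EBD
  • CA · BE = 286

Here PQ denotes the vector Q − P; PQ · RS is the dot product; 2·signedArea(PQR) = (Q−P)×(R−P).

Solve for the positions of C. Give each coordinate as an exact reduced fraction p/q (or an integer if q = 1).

C = (22/9, 34/3)

1. C_x = 22/9  [2·signedArea(CFB) = -19/3 ∩ CA · BE = 286]
2. C_y = 34/3  [2·signedArea(CFB) = -19/3 ∩ CA · BE = 286]
   → C = (22/9, 34/3)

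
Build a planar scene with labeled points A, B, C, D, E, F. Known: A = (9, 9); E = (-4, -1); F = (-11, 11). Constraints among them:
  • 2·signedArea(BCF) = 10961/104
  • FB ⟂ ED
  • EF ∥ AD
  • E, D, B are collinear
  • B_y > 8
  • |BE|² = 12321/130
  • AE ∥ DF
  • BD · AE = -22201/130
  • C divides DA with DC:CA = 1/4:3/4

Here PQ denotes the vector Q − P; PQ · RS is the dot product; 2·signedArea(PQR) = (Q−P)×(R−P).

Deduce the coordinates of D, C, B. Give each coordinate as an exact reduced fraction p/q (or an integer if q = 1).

1. D_x = 2  [AE ∥ DF ∩ EF ∥ AD]
2. D_y = 21  [AE ∥ DF ∩ EF ∥ AD]
   → D = (2, 21)
3. C_x = 15/4  [C divides DA with DC:CA = 1/4:3/4]
4. C_y = 18  [C divides DA with DC:CA = 1/4:3/4]
   → C = (15/4, 18)
5. B_x = -187/130  [E, D, B are collinear ∩ FB ⟂ ED]
6. B_y = 1091/130  [E, D, B are collinear ∩ FB ⟂ ED]
   → B = (-187/130, 1091/130)

B = (-187/130, 1091/130)
C = (15/4, 18)
D = (2, 21)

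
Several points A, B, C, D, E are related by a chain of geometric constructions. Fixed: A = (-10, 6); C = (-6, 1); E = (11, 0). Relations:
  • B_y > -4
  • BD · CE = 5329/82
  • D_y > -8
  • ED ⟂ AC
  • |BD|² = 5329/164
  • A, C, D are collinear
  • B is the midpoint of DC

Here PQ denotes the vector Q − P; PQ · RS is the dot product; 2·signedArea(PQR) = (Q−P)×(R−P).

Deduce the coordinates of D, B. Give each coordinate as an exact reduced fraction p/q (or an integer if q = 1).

B = (-100/41, -283/82)
D = (46/41, -324/41)

1. D_x = 46/41  [A, C, D are collinear ∩ ED ⟂ AC]
2. D_y = -324/41  [A, C, D are collinear ∩ ED ⟂ AC]
   → D = (46/41, -324/41)
3. B_x = -100/41  [B is the midpoint of DC]
4. B_y = -283/82  [B is the midpoint of DC]
   → B = (-100/41, -283/82)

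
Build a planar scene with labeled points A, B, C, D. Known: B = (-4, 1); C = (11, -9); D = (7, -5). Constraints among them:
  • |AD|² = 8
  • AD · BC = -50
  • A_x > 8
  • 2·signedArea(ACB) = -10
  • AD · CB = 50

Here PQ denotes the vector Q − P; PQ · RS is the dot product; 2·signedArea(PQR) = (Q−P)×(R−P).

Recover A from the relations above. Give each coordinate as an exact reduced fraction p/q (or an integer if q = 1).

1. A_x = 9  [AD · CB = 50 ∩ 2·signedArea(ACB) = -10]
2. A_y = -7  [AD · CB = 50 ∩ 2·signedArea(ACB) = -10]
   → A = (9, -7)

A = (9, -7)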